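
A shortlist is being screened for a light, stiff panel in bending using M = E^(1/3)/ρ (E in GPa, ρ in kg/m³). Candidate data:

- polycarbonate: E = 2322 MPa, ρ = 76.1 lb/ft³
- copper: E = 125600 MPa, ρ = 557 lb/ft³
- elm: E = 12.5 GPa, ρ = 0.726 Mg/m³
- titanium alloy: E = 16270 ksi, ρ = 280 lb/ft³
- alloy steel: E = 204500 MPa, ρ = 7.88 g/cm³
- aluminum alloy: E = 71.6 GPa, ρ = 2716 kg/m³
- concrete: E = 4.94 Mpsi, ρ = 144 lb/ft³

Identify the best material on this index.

elm

Putting every candidate on a common basis:
  polycarbonate: E = 2.322 GPa, ρ = 1219 kg/m³
  copper: E = 125.6 GPa, ρ = 8922 kg/m³
  elm: E = 12.50 GPa, ρ = 726.0 kg/m³
  titanium alloy: E = 112.2 GPa, ρ = 4485 kg/m³
  alloy steel: E = 204.5 GPa, ρ = 7880 kg/m³
  aluminum alloy: E = 71.60 GPa, ρ = 2716 kg/m³
  concrete: E = 34.06 GPa, ρ = 2307 kg/m³
  elm: M = 3.20×10⁻³
  aluminum alloy: M = 1.53×10⁻³
  concrete: M = 1.41×10⁻³
  polycarbonate: M = 1.09×10⁻³
  titanium alloy: M = 1.08×10⁻³
  alloy steel: M = 0.748×10⁻³
  copper: M = 0.561×10⁻³
Elm ranks first.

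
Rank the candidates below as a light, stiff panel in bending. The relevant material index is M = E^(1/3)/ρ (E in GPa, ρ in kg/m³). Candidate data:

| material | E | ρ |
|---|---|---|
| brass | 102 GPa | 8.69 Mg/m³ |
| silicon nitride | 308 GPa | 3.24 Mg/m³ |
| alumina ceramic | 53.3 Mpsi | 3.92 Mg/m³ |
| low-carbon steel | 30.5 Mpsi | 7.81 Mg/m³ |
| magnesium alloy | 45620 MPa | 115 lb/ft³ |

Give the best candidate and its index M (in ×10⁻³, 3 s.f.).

Putting every candidate on a common basis:
  brass: E = 102.0 GPa, ρ = 8690 kg/m³
  silicon nitride: E = 308.0 GPa, ρ = 3240 kg/m³
  alumina ceramic: E = 367.5 GPa, ρ = 3920 kg/m³
  low-carbon steel: E = 210.3 GPa, ρ = 7810 kg/m³
  magnesium alloy: E = 45.62 GPa, ρ = 1842 kg/m³
  silicon nitride: M = 2.08×10⁻³
  magnesium alloy: M = 1.94×10⁻³
  alumina ceramic: M = 1.83×10⁻³
  low-carbon steel: M = 0.761×10⁻³
  brass: M = 0.538×10⁻³
Highest index: silicon nitride.

silicon nitride, M = 2.08×10⁻³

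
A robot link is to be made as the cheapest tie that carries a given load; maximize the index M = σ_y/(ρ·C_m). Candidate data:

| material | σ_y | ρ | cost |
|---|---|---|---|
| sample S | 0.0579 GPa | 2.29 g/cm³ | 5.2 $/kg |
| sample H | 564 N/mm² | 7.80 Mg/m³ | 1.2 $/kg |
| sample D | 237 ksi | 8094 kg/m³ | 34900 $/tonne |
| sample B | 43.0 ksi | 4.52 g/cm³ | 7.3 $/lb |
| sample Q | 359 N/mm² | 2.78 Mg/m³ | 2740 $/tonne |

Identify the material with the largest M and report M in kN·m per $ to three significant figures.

Normalizing units and computing the index:
  sample S: σ_y = 57.90 MPa, ρ = 2290 kg/m³, cost = 5.200 $/kg
  sample H: σ_y = 564.0 MPa, ρ = 7800 kg/m³, cost = 1.200 $/kg
  sample D: σ_y = 1634 MPa, ρ = 8094 kg/m³, cost = 34.90 $/kg
  sample B: σ_y = 296.5 MPa, ρ = 4520 kg/m³, cost = 16.09 $/kg
  sample Q: σ_y = 359.0 MPa, ρ = 2780 kg/m³, cost = 2.740 $/kg
  sample H: M = 60.3 kN·m per $
  sample Q: M = 47.1 kN·m per $
  sample D: M = 5.78 kN·m per $
  sample S: M = 4.86 kN·m per $
  sample B: M = 4.08 kN·m per $
Highest index: sample H.

sample H, M = 60.3 kN·m per $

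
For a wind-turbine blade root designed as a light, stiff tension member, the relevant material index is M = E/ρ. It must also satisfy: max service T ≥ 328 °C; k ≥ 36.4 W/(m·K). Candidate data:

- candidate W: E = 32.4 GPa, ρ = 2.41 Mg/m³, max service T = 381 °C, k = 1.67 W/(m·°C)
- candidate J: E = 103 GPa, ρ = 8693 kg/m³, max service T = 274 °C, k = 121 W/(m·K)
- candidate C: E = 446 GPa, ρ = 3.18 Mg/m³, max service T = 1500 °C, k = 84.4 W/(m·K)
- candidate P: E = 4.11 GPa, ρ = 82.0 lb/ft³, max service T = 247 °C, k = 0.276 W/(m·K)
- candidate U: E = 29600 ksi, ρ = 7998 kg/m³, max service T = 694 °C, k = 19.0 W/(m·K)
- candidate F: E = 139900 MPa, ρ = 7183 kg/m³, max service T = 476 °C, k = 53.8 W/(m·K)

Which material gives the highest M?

candidate C

Screen on constraints: max service T ≥ 328 °C; k ≥ 36.4 W/(m·K). Survivors: candidate C, candidate F.
Normalizing units and computing the index:
  candidate C: E = 446.0 GPa, ρ = 3180 kg/m³
  candidate F: E = 139.9 GPa, ρ = 7183 kg/m³
  candidate C: M = 140 MN·m/kg
  candidate F: M = 19.5 MN·m/kg
Highest index: candidate C.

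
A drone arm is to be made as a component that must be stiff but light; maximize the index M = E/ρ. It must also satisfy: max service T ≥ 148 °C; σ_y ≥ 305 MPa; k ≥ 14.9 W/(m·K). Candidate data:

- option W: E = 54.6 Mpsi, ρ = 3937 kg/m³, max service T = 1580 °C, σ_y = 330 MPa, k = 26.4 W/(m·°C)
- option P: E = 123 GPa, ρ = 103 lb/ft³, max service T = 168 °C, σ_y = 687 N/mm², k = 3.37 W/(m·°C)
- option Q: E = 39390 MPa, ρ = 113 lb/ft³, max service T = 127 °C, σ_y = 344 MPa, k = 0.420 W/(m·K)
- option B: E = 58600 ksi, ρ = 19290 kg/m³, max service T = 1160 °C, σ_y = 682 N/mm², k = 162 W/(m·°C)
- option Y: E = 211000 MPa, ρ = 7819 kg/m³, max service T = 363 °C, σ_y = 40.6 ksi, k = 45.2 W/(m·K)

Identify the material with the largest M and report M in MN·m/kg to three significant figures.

option W, M = 95.6 MN·m/kg

Screen on constraints: max service T ≥ 148 °C; σ_y ≥ 305 MPa; k ≥ 14.9 W/(m·K). Survivors: option W, option B.
Normalizing units and computing the index:
  option W: E = 376.5 GPa, ρ = 3937 kg/m³
  option B: E = 404.0 GPa, ρ = 19290 kg/m³
  option W: M = 95.6 MN·m/kg
  option B: M = 20.9 MN·m/kg
Option W has the largest M.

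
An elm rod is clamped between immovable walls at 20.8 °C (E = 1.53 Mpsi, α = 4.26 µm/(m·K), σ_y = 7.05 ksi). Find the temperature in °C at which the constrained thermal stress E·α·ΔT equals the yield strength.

E = 1.53 Mpsi = 10.55 GPa.
σ_y = 7.05 ksi = 48.61 MPa.
E·α·ΔT = 48.61 MPa ⇒ ΔT = 48.61 / (10.55×10³ × 4.26×10⁻⁶) = 1082 K.
T = 20.8 + 1082 = 1102 °C.

1100 °C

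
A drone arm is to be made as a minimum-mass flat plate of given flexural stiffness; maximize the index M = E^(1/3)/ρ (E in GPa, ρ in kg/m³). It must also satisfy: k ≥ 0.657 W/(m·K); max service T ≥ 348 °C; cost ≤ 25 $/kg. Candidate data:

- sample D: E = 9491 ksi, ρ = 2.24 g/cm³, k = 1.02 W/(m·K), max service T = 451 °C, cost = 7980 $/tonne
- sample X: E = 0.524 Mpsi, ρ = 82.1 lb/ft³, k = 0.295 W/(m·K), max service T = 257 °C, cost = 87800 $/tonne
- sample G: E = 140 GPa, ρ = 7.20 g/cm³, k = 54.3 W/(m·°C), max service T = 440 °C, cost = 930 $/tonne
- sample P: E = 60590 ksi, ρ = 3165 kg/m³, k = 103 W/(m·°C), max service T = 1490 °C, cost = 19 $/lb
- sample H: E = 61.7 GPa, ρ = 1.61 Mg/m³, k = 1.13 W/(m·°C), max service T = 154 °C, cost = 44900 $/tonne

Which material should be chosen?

sample D

Screen on constraints: k ≥ 0.657 W/(m·K); max service T ≥ 348 °C; cost ≤ 25 $/kg. Survivors: sample D, sample G.
In SI units:
  sample D: E = 65.44 GPa, ρ = 2240 kg/m³
  sample G: E = 140.0 GPa, ρ = 7200 kg/m³
  sample D: M = 1.80×10⁻³
  sample G: M = 0.721×10⁻³
Sample D ranks first.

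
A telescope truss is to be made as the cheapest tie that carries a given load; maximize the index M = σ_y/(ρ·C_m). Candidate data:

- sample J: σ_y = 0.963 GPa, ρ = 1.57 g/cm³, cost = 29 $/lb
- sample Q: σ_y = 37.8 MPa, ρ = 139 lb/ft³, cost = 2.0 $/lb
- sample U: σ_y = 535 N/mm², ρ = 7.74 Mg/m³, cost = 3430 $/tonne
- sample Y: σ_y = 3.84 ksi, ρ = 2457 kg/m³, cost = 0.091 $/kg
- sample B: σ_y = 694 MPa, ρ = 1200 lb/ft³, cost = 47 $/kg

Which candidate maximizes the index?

Normalizing units and computing the index:
  sample J: σ_y = 963.0 MPa, ρ = 1570 kg/m³, cost = 63.93 $/kg
  sample Q: σ_y = 37.80 MPa, ρ = 2227 kg/m³, cost = 4.409 $/kg
  sample U: σ_y = 535.0 MPa, ρ = 7740 kg/m³, cost = 3.430 $/kg
  sample Y: σ_y = 26.48 MPa, ρ = 2457 kg/m³, cost = 0.09100 $/kg
  sample B: σ_y = 694.0 MPa, ρ = 19220 kg/m³, cost = 47.00 $/kg
  sample Y: M = 118 kN·m per $
  sample U: M = 20.2 kN·m per $
  sample J: M = 9.59 kN·m per $
  sample Q: M = 3.85 kN·m per $
  sample B: M = 0.768 kN·m per $
Sample Y ranks first.

sample Y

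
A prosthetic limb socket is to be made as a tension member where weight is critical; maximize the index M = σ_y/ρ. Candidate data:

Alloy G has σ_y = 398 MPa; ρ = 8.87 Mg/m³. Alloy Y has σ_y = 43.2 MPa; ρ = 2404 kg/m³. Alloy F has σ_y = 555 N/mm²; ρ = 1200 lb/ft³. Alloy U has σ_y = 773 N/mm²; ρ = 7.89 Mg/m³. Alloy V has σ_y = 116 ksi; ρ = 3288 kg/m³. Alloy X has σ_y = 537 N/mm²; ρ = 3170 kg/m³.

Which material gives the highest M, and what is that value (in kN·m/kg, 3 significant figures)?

alloy V, M = 243 kN·m/kg

Convert each candidate to consistent units, then evaluate M:
  alloy G: σ_y = 398.0 MPa, ρ = 8870 kg/m³
  alloy Y: σ_y = 43.20 MPa, ρ = 2404 kg/m³
  alloy F: σ_y = 555.0 MPa, ρ = 19220 kg/m³
  alloy U: σ_y = 773.0 MPa, ρ = 7890 kg/m³
  alloy V: σ_y = 799.8 MPa, ρ = 3288 kg/m³
  alloy X: σ_y = 537.0 MPa, ρ = 3170 kg/m³
  alloy V: M = 243 kN·m/kg
  alloy X: M = 169 kN·m/kg
  alloy U: M = 98.0 kN·m/kg
  alloy G: M = 44.9 kN·m/kg
  alloy F: M = 28.9 kN·m/kg
  alloy Y: M = 18.0 kN·m/kg
The maximum is for alloy V.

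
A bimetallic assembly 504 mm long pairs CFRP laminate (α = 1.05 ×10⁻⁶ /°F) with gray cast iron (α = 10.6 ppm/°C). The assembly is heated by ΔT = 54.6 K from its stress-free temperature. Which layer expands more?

CFRP laminate: α = 1.05×10⁻⁶/°F × 9/5 = 1.89×10⁻⁶/K.
α(CFRP laminate) = 1.89×10⁻⁶/K vs α(gray cast iron) = 10.6×10⁻⁶/K.
Higher α expands more for the same ΔT: gray cast iron.

gray cast iron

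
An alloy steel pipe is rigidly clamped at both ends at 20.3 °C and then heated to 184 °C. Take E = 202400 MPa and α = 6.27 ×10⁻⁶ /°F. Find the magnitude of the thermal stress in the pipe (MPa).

E = 202400 MPa = 202.4 GPa.
α = 6.27×10⁻⁶/°F × 9/5 = 11.3×10⁻⁶/K.
ΔT = 163.7 K. Constrained thermal stress σ = E·α·ΔT = 202.4×10³ MPa × 11.3×10⁻⁶ × 163.7 = 374 MPa (compressive).

374 MPa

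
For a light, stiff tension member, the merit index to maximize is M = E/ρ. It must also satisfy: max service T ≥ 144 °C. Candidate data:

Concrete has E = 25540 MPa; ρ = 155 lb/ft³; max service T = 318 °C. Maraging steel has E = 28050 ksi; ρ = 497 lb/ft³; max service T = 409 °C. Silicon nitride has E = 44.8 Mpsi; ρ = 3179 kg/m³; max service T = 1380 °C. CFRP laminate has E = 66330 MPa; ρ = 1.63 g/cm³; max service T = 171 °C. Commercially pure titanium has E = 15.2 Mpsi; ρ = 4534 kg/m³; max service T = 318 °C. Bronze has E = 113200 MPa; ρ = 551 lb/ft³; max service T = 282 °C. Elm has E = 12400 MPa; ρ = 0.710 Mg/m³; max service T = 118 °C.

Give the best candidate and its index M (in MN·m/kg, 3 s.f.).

silicon nitride, M = 97.2 MN·m/kg

Screen on constraints: max service T ≥ 144 °C. Survivors: concrete, maraging steel, silicon nitride, CFRP laminate, commercially pure titanium, bronze.
Putting every candidate on a common basis:
  concrete: E = 25.54 GPa, ρ = 2483 kg/m³
  maraging steel: E = 193.4 GPa, ρ = 7961 kg/m³
  silicon nitride: E = 308.9 GPa, ρ = 3179 kg/m³
  CFRP laminate: E = 66.33 GPa, ρ = 1630 kg/m³
  commercially pure titanium: E = 104.8 GPa, ρ = 4534 kg/m³
  bronze: E = 113.2 GPa, ρ = 8826 kg/m³
  silicon nitride: M = 97.2 MN·m/kg
  CFRP laminate: M = 40.7 MN·m/kg
  maraging steel: M = 24.3 MN·m/kg
  commercially pure titanium: M = 23.1 MN·m/kg
  bronze: M = 12.8 MN·m/kg
  concrete: M = 10.3 MN·m/kg
Silicon nitride has the largest M.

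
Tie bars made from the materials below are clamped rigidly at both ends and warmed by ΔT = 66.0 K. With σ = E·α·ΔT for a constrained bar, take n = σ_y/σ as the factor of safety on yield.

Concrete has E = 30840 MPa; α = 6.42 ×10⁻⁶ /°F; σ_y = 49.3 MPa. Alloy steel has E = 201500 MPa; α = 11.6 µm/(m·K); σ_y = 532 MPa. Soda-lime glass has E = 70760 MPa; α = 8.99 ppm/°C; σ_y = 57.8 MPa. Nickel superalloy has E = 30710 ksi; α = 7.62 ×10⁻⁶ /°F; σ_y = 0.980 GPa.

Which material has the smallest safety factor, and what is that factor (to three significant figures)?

soda-lime glass, n = 1.38

Per material, after unit conversion:
  concrete: E = 30.84, α = 11.6, σ_y = 49.30 → σ = 23.5 MPa, n = 2.10
  alloy steel: E = 201.5, α = 11.6, σ_y = 532.0 → σ = 154 MPa, n = 3.45
  soda-lime glass: E = 70.76, α = 8.99, σ_y = 57.80 → σ = 42.0 MPa, n = 1.38
  nickel superalloy: E = 211.7, α = 13.7, σ_y = 980.0 → σ = 192 MPa, n = 5.11
The minimum is soda-lime glass at n = 1.38.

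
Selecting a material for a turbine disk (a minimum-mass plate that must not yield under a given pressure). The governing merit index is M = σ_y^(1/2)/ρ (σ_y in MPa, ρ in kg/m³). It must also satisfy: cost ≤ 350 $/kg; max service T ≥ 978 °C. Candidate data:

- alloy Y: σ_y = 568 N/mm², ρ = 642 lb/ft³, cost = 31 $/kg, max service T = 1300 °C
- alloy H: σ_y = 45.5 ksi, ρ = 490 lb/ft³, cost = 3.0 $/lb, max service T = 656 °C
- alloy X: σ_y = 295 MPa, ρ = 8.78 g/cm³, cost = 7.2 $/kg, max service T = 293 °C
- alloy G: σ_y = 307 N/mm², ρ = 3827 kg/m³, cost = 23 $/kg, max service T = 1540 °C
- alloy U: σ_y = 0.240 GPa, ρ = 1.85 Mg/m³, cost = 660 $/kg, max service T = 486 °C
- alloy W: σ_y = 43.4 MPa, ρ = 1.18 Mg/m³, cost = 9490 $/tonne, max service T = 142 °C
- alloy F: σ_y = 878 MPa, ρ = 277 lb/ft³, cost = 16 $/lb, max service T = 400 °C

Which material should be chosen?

Screen on constraints: cost ≤ 350 $/kg; max service T ≥ 978 °C. Survivors: alloy Y, alloy G.
In SI units:
  alloy Y: σ_y = 568.0 MPa, ρ = 10280 kg/m³
  alloy G: σ_y = 307.0 MPa, ρ = 3827 kg/m³
  alloy G: M = 4.58×10⁻³
  alloy Y: M = 2.32×10⁻³
The maximum is for alloy G.

alloy G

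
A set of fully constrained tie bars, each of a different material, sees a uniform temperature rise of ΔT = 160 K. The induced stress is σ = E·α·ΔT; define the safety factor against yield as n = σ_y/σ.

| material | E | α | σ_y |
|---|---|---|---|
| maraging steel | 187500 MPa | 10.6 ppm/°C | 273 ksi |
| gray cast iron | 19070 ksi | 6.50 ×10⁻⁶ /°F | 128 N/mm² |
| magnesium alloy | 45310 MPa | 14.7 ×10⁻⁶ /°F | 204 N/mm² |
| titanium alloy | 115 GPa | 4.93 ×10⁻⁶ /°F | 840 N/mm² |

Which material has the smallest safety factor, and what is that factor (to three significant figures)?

gray cast iron, n = 0.520

With everything in SI (GPa, ×10⁻⁶/K, MPa):
  maraging steel: E = 187.5, α = 10.6, σ_y = 1882 → σ = 318 MPa, n = 5.92
  gray cast iron: E = 131.5, α = 11.7, σ_y = 128.0 → σ = 246 MPa, n = 0.520
  magnesium alloy: E = 45.31, α = 26.5, σ_y = 204.0 → σ = 192 MPa, n = 1.06
  titanium alloy: E = 115.0, α = 8.87, σ_y = 840.0 → σ = 163 MPa, n = 5.14
Smallest n: gray cast iron with n = 0.520.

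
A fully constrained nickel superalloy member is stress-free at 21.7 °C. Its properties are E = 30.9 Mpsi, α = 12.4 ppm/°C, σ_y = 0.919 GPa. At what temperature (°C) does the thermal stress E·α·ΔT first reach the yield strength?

E = 30.9 Mpsi = 213.0 GPa.
σ_y = 0.919 GPa = 919.0 MPa.
E·α·ΔT = 919.0 MPa ⇒ ΔT = 919.0 / (213.0×10³ × 12.4×10⁻⁶) = 347.9 K.
T = 21.7 + 347.9 = 369.6 °C.

370 °C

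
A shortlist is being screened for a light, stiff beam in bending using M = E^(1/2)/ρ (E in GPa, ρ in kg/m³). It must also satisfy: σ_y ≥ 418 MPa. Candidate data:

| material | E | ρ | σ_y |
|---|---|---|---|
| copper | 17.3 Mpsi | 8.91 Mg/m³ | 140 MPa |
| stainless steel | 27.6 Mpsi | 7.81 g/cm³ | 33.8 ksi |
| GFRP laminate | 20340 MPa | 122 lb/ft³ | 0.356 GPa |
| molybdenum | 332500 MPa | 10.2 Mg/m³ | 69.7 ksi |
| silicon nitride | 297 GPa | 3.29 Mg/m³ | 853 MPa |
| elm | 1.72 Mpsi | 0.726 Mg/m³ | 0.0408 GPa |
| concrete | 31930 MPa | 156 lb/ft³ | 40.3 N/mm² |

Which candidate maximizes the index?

Screen on constraints: σ_y ≥ 418 MPa. Survivors: molybdenum, silicon nitride.
Normalizing units and computing the index:
  molybdenum: E = 332.5 GPa, ρ = 10200 kg/m³
  silicon nitride: E = 297.0 GPa, ρ = 3290 kg/m³
  silicon nitride: M = 5.24×10⁻³
  molybdenum: M = 1.79×10⁻³
Highest index: silicon nitride.

silicon nitride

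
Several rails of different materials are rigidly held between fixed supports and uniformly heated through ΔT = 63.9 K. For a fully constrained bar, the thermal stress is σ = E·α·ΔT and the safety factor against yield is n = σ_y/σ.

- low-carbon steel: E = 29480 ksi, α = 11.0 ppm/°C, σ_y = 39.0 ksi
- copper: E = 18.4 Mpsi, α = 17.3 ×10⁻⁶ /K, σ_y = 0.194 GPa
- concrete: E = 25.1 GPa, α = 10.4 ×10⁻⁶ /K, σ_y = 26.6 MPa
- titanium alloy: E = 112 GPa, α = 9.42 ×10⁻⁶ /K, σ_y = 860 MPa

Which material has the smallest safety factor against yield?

Per material, after unit conversion:
  low-carbon steel: E = 203.3, α = 11.0, σ_y = 268.9 → σ = 143 MPa, n = 1.88
  copper: E = 126.9, α = 17.3, σ_y = 194.0 → σ = 140 MPa, n = 1.38
  concrete: E = 25.10, α = 10.4, σ_y = 26.60 → σ = 16.7 MPa, n = 1.59
  titanium alloy: E = 112.0, α = 9.42, σ_y = 860.0 → σ = 67.4 MPa, n = 12.8
Smallest n: copper with n = 1.38.

copper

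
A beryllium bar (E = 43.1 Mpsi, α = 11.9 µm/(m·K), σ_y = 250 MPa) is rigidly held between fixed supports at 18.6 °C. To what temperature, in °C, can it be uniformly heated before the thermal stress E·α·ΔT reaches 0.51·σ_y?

54.7 °C

E = 43.1 Mpsi = 297.2 GPa.
E·α·ΔT = 127.5 MPa ⇒ ΔT = 127.5 / (297.2×10³ × 11.9×10⁻⁶) = 36.06 K.
T = 18.6 + 36.06 = 54.66 °C.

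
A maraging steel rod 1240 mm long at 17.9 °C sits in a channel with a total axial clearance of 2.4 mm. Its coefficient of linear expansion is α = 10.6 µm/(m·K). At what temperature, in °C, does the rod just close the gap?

α·L₀·ΔT = 2.4 mm ⇒ ΔT = 2.4 / (10.6×10⁻⁶ × 1240.0) = 182.6 K.
T = 17.9 + 182.6 = 200.5 °C.

200 °C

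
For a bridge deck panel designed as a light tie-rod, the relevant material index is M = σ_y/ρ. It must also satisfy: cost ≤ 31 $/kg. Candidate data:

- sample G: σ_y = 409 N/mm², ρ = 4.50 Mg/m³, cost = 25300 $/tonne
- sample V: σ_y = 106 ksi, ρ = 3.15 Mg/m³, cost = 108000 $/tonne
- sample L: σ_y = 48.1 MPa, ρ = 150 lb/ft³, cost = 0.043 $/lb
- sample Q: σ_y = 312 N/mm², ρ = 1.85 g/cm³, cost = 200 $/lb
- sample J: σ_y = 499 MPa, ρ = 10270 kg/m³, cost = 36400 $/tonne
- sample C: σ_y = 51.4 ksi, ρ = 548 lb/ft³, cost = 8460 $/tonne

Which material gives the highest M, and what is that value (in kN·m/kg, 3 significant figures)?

Screen on constraints: cost ≤ 31 $/kg. Survivors: sample G, sample L, sample C.
Putting every candidate on a common basis:
  sample G: σ_y = 409.0 MPa, ρ = 4500 kg/m³
  sample L: σ_y = 48.10 MPa, ρ = 2403 kg/m³
  sample C: σ_y = 354.4 MPa, ρ = 8778 kg/m³
  sample G: M = 90.9 kN·m/kg
  sample C: M = 40.4 kN·m/kg
  sample L: M = 20.0 kN·m/kg
Sample G has the largest M.

sample G, M = 90.9 kN·m/kg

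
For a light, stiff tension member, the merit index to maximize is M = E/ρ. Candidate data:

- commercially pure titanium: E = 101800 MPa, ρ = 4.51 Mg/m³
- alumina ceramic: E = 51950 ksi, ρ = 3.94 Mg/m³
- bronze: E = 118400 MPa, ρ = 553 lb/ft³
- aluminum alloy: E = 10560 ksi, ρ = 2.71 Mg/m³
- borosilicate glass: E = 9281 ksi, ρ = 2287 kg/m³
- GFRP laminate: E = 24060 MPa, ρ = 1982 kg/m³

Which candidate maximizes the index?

Putting every candidate on a common basis:
  commercially pure titanium: E = 101.8 GPa, ρ = 4510 kg/m³
  alumina ceramic: E = 358.2 GPa, ρ = 3940 kg/m³
  bronze: E = 118.4 GPa, ρ = 8858 kg/m³
  aluminum alloy: E = 72.81 GPa, ρ = 2710 kg/m³
  borosilicate glass: E = 63.99 GPa, ρ = 2287 kg/m³
  GFRP laminate: E = 24.06 GPa, ρ = 1982 kg/m³
  alumina ceramic: M = 90.9 MN·m/kg
  borosilicate glass: M = 28.0 MN·m/kg
  aluminum alloy: M = 26.9 MN·m/kg
  commercially pure titanium: M = 22.6 MN·m/kg
  bronze: M = 13.4 MN·m/kg
  GFRP laminate: M = 12.1 MN·m/kg
Alumina ceramic ranks first.

alumina ceramic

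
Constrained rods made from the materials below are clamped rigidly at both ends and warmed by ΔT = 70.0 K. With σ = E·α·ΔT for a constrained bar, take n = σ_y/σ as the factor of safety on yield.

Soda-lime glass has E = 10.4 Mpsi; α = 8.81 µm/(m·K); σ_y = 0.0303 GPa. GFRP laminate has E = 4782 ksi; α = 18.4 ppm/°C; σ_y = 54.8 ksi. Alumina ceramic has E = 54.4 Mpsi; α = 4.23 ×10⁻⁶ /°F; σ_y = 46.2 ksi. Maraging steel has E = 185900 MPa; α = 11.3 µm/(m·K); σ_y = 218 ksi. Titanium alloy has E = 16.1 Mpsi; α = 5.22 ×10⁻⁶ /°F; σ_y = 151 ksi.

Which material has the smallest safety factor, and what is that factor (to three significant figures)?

soda-lime glass, n = 0.685

With everything in SI (GPa, ×10⁻⁶/K, MPa):
  soda-lime glass: E = 71.71, α = 8.81, σ_y = 30.30 → σ = 44.2 MPa, n = 0.685
  GFRP laminate: E = 32.97, α = 18.4, σ_y = 377.8 → σ = 42.5 MPa, n = 8.90
  alumina ceramic: E = 375.1, α = 7.61, σ_y = 318.5 → σ = 200 MPa, n = 1.59
  maraging steel: E = 185.9, α = 11.3, σ_y = 1503 → σ = 147 MPa, n = 10.2
  titanium alloy: E = 111.0, α = 9.40, σ_y = 1041 → σ = 73.0 MPa, n = 14.3
Smallest n: soda-lime glass with n = 0.685.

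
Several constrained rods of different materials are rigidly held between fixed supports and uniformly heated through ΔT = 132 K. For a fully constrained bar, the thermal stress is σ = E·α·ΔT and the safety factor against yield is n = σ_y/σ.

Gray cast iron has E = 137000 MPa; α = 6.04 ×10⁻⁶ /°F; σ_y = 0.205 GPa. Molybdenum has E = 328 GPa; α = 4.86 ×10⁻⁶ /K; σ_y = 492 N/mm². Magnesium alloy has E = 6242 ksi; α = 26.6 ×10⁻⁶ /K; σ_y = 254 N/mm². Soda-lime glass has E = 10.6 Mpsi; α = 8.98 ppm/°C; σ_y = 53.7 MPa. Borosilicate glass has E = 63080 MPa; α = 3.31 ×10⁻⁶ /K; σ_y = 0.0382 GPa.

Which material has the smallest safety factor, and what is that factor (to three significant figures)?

Per material, after unit conversion:
  gray cast iron: E = 137.0, α = 10.9, σ_y = 205.0 → σ = 197 MPa, n = 1.04
  molybdenum: E = 328.0, α = 4.86, σ_y = 492.0 → σ = 210 MPa, n = 2.34
  magnesium alloy: E = 43.04, α = 26.6, σ_y = 254.0 → σ = 151 MPa, n = 1.68
  soda-lime glass: E = 73.08, α = 8.98, σ_y = 53.70 → σ = 86.6 MPa, n = 0.620
  borosilicate glass: E = 63.08, α = 3.31, σ_y = 38.20 → σ = 27.6 MPa, n = 1.39
Soda-lime glass has the lowest safety factor, n = 0.620.

soda-lime glass, n = 0.620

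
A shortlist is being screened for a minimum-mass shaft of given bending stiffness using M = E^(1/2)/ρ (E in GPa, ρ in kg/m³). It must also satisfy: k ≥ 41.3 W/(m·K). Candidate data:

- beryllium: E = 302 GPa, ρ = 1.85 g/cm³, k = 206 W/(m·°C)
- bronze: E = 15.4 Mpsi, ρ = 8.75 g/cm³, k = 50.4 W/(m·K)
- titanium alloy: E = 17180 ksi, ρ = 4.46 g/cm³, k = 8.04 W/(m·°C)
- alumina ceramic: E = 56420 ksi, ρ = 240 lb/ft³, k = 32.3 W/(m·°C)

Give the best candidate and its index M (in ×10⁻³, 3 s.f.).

Screen on constraints: k ≥ 41.3 W/(m·K). Survivors: beryllium, bronze.
Normalizing units and computing the index:
  beryllium: E = 302.0 GPa, ρ = 1850 kg/m³
  bronze: E = 106.2 GPa, ρ = 8750 kg/m³
  beryllium: M = 9.39×10⁻³
  bronze: M = 1.18×10⁻³
Highest index: beryllium.

beryllium, M = 9.39×10⁻³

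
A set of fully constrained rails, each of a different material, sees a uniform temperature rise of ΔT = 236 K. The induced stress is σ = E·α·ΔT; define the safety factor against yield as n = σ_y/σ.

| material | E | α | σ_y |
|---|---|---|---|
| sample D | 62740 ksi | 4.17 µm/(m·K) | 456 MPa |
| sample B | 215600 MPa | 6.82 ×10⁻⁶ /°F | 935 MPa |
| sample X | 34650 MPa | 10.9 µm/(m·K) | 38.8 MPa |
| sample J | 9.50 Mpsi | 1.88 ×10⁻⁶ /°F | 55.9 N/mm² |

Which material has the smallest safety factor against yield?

Per material, after unit conversion:
  sample D: E = 432.6, α = 4.17, σ_y = 456.0 → σ = 426 MPa, n = 1.07
  sample B: E = 215.6, α = 12.3, σ_y = 935.0 → σ = 625 MPa, n = 1.50
  sample X: E = 34.65, α = 10.9, σ_y = 38.80 → σ = 89.1 MPa, n = 0.435
  sample J: E = 65.50, α = 3.38, σ_y = 55.90 → σ = 52.3 MPa, n = 1.07
Sample X has the lowest safety factor, n = 0.435.

sample X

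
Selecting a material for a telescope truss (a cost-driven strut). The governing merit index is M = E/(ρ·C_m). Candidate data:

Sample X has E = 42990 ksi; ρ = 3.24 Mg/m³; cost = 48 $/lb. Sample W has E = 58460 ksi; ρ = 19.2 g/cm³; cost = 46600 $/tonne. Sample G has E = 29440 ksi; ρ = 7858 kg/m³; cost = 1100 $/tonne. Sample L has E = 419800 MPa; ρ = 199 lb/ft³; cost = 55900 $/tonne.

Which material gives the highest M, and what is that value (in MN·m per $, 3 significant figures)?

sample G, M = 23.5 MN·m per $

In SI units:
  sample X: E = 296.4 GPa, ρ = 3240 kg/m³, cost = 105.8 $/kg
  sample W: E = 403.1 GPa, ρ = 19200 kg/m³, cost = 46.60 $/kg
  sample G: E = 203.0 GPa, ρ = 7858 kg/m³, cost = 1.100 $/kg
  sample L: E = 419.8 GPa, ρ = 3188 kg/m³, cost = 55.90 $/kg
  sample G: M = 23.5 MN·m per $
  sample L: M = 2.36 MN·m per $
  sample X: M = 0.865 MN·m per $
  sample W: M = 0.450 MN·m per $
Sample G has the largest M.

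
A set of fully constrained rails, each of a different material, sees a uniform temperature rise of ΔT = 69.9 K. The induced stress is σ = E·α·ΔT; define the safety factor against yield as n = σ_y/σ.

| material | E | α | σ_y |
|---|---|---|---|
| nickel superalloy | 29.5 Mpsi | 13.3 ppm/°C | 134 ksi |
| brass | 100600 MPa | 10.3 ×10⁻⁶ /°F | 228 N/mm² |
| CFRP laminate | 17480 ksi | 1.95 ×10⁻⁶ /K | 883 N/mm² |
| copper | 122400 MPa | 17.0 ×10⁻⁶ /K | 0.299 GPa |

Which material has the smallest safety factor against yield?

Converting E to GPa, α to ×10⁻⁶/K, σ_y to MPa, then σ and n for each:
  nickel superalloy: E = 203.4, α = 13.3, σ_y = 923.9 → σ = 189 MPa, n = 4.89
  brass: E = 100.6, α = 18.5, σ_y = 228.0 → σ = 130 MPa, n = 1.75
  CFRP laminate: E = 120.5, α = 1.95, σ_y = 883.0 → σ = 16.4 MPa, n = 53.8
  copper: E = 122.4, α = 17.0, σ_y = 299.0 → σ = 145 MPa, n = 2.06
Brass has the lowest safety factor, n = 1.75.

brass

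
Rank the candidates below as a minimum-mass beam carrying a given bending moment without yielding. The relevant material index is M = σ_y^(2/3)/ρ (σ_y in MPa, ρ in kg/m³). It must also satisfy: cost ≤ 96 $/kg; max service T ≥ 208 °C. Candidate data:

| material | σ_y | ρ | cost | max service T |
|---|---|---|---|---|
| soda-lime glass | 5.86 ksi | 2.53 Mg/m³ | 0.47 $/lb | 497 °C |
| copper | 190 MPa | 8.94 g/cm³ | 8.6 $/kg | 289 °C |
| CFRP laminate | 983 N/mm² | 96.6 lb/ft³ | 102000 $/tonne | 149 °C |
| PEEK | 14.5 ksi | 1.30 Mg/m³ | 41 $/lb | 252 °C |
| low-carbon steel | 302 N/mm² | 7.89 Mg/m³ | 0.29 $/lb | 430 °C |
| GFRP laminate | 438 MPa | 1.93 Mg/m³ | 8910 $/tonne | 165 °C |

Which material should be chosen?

Screen on constraints: cost ≤ 96 $/kg; max service T ≥ 208 °C. Survivors: soda-lime glass, copper, PEEK, low-carbon steel.
Normalizing units and computing the index:
  soda-lime glass: σ_y = 40.40 MPa, ρ = 2530 kg/m³
  copper: σ_y = 190.0 MPa, ρ = 8940 kg/m³
  PEEK: σ_y = 99.97 MPa, ρ = 1300 kg/m³
  low-carbon steel: σ_y = 302.0 MPa, ρ = 7890 kg/m³
  PEEK: M = 16.6×10⁻³
  low-carbon steel: M = 5.71×10⁻³
  soda-lime glass: M = 4.65×10⁻³
  copper: M = 3.70×10⁻³
The maximum is for PEEK.

PEEK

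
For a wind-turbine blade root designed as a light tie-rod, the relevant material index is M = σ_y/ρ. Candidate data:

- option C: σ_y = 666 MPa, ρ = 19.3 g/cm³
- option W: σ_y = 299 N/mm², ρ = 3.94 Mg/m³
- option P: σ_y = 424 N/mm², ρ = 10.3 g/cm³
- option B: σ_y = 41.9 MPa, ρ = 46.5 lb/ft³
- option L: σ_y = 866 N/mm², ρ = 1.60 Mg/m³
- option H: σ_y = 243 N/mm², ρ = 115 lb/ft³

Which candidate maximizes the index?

Normalizing units and computing the index:
  option C: σ_y = 666.0 MPa, ρ = 19300 kg/m³
  option W: σ_y = 299.0 MPa, ρ = 3940 kg/m³
  option P: σ_y = 424.0 MPa, ρ = 10300 kg/m³
  option B: σ_y = 41.90 MPa, ρ = 744.9 kg/m³
  option L: σ_y = 866.0 MPa, ρ = 1600 kg/m³
  option H: σ_y = 243.0 MPa, ρ = 1842 kg/m³
  option L: M = 541 kN·m/kg
  option H: M = 132 kN·m/kg
  option W: M = 75.9 kN·m/kg
  option B: M = 56.3 kN·m/kg
  option P: M = 41.2 kN·m/kg
  option C: M = 34.5 kN·m/kg
Highest index: option L.

option L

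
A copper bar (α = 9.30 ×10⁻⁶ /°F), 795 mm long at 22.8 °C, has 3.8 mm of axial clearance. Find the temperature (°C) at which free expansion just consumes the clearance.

308 °C

α = 9.30×10⁻⁶/°F × 9/5 = 16.7×10⁻⁶/K.
α·L₀·ΔT = 3.8 mm ⇒ ΔT = 3.8 / (16.7×10⁻⁶ × 795.0) = 285.5 K.
T = 22.8 + 285.5 = 308.3 °C.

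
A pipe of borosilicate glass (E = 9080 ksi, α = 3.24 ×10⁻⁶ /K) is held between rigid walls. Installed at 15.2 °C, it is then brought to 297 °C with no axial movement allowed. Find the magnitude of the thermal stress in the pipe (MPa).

57.2 MPa

E = 9080 ksi = 62.60 GPa.
ΔT = 281.8 K. Constrained thermal stress σ = E·α·ΔT = 62.60×10³ MPa × 3.24×10⁻⁶ × 281.8 = 57.2 MPa (compressive).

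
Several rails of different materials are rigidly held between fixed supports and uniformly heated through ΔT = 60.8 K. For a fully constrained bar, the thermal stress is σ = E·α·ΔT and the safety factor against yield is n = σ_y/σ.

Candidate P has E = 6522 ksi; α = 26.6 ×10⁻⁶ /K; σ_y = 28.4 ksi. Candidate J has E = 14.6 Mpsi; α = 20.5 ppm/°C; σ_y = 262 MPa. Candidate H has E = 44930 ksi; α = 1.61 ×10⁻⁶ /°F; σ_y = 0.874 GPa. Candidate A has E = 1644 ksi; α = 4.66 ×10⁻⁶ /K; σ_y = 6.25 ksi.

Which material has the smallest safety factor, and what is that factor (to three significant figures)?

candidate J, n = 2.09

With everything in SI (GPa, ×10⁻⁶/K, MPa):
  candidate P: E = 44.97, α = 26.6, σ_y = 195.8 → σ = 72.7 MPa, n = 2.69
  candidate J: E = 100.7, α = 20.5, σ_y = 262.0 → σ = 125 MPa, n = 2.09
  candidate H: E = 309.8, α = 2.90, σ_y = 874.0 → σ = 54.6 MPa, n = 16.0
  candidate A: E = 11.33, α = 4.66, σ_y = 43.09 → σ = 3.21 MPa, n = 13.4
The minimum is candidate J at n = 2.09.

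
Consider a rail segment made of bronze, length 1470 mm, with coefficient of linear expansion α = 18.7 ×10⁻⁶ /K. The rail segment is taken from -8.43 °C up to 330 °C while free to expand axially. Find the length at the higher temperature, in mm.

1479.3 mm

ΔT = 330 − (-8.43) = 338.4 K.
ΔL = α·L₀·ΔT = 18.7×10⁻⁶ × 1470 mm × 338.4 K = 9.30 mm.
L = L₀ + ΔL = 1470 + 9.30 = 1479.3 mm.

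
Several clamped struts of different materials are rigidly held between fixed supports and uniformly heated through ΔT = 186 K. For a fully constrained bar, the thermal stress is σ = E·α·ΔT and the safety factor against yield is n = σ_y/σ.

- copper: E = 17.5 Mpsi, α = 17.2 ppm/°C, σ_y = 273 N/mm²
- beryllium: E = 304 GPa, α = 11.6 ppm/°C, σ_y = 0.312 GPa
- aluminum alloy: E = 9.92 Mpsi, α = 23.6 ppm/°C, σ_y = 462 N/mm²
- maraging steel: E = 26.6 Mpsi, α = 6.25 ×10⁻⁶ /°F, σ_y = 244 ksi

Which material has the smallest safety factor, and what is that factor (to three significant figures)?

Converting E to GPa, α to ×10⁻⁶/K, σ_y to MPa, then σ and n for each:
  copper: E = 120.7, α = 17.2, σ_y = 273.0 → σ = 386 MPa, n = 0.707
  beryllium: E = 304.0, α = 11.6, σ_y = 312.0 → σ = 656 MPa, n = 0.476
  aluminum alloy: E = 68.40, α = 23.6, σ_y = 462.0 → σ = 300 MPa, n = 1.54
  maraging steel: E = 183.4, α = 11.2, σ_y = 1682 → σ = 384 MPa, n = 4.38
The minimum is beryllium at n = 0.476.

beryllium, n = 0.476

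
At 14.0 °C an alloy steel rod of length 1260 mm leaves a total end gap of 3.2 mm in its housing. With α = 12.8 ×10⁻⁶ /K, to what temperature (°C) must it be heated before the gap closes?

α·L₀·ΔT = 3.2 mm ⇒ ΔT = 3.2 / (12.8×10⁻⁶ × 1260.0) = 198.4 K.
T = 14.0 + 198.4 = 212.4 °C.

212 °C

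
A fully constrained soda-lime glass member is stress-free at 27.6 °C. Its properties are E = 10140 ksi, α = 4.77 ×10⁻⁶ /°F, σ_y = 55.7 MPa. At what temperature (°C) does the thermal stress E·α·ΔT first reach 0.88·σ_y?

E = 10140 ksi = 69.91 GPa.
α = 4.77×10⁻⁶/°F × 9/5 = 8.59×10⁻⁶/K.
E·α·ΔT = 49.02 MPa ⇒ ΔT = 49.02 / (69.91×10³ × 8.59×10⁻⁶) = 81.66 K.
T = 27.6 + 81.66 = 109.3 °C.

109 °C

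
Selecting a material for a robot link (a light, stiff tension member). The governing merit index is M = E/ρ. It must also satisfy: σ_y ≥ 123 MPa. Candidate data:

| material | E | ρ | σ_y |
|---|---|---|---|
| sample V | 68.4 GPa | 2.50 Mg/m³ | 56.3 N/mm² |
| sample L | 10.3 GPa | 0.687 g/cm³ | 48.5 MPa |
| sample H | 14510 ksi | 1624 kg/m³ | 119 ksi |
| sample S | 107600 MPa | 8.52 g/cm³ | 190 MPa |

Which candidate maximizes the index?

Screen on constraints: σ_y ≥ 123 MPa. Survivors: sample H, sample S.
Normalizing units and computing the index:
  sample H: E = 100.0 GPa, ρ = 1624 kg/m³
  sample S: E = 107.6 GPa, ρ = 8520 kg/m³
  sample H: M = 61.6 MN·m/kg
  sample S: M = 12.6 MN·m/kg
The maximum is for sample H.

sample H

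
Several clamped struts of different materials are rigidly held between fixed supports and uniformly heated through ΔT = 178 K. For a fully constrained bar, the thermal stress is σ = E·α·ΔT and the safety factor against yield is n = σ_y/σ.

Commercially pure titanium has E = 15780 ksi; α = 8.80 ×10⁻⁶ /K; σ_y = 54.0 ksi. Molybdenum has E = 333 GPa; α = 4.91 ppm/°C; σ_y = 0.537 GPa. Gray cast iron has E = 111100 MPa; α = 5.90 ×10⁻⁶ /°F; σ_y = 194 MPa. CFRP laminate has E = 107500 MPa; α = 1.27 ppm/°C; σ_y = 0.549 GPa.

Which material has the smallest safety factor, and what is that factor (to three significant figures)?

Per material, after unit conversion:
  commercially pure titanium: E = 108.8, α = 8.80, σ_y = 372.3 → σ = 170 MPa, n = 2.18
  molybdenum: E = 333.0, α = 4.91, σ_y = 537.0 → σ = 291 MPa, n = 1.85
  gray cast iron: E = 111.1, α = 10.6, σ_y = 194.0 → σ = 210 MPa, n = 0.924
  CFRP laminate: E = 107.5, α = 1.27, σ_y = 549.0 → σ = 24.3 MPa, n = 22.6
Smallest n: gray cast iron with n = 0.924.

gray cast iron, n = 0.924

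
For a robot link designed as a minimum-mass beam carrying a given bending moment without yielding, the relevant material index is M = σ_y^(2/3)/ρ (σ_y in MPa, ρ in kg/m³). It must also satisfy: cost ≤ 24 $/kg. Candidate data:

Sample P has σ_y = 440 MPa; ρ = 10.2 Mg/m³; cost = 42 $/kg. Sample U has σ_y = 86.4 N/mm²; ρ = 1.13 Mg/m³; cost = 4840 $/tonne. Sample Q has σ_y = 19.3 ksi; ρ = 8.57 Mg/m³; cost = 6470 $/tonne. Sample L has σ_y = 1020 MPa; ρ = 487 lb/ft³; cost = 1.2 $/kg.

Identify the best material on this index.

sample U

Screen on constraints: cost ≤ 24 $/kg. Survivors: sample U, sample Q, sample L.
Putting every candidate on a common basis:
  sample U: σ_y = 86.40 MPa, ρ = 1130 kg/m³
  sample Q: σ_y = 133.1 MPa, ρ = 8570 kg/m³
  sample L: σ_y = 1020 MPa, ρ = 7801 kg/m³
  sample U: M = 17.3×10⁻³
  sample L: M = 13.0×10⁻³
  sample Q: M = 3.04×10⁻³
Highest index: sample U.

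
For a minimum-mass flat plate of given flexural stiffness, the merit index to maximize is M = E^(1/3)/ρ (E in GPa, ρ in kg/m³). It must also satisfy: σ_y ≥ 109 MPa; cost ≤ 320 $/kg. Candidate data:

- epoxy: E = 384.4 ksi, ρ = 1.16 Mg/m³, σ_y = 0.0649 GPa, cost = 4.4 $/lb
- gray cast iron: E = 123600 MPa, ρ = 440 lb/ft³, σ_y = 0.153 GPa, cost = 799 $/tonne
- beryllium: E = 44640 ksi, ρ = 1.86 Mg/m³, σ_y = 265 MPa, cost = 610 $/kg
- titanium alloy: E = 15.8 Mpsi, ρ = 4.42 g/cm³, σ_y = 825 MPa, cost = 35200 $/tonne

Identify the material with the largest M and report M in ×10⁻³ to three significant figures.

titanium alloy, M = 1.08×10⁻³

Screen on constraints: σ_y ≥ 109 MPa; cost ≤ 320 $/kg. Survivors: gray cast iron, titanium alloy.
After converting to SI:
  gray cast iron: E = 123.6 GPa, ρ = 7048 kg/m³
  titanium alloy: E = 108.9 GPa, ρ = 4420 kg/m³
  titanium alloy: M = 1.08×10⁻³
  gray cast iron: M = 0.707×10⁻³
Titanium alloy ranks first.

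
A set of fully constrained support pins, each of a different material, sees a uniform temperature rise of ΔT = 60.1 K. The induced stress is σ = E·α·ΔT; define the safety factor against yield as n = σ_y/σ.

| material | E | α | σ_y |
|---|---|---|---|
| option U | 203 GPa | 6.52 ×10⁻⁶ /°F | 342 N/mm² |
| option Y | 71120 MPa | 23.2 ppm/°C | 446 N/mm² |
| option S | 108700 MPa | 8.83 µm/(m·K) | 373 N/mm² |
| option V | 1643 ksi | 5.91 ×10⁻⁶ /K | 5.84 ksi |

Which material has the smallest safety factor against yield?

In consistent units (E in GPa, α in ×10⁻⁶/K, σ_y in MPa):
  option U: E = 203.0, α = 11.7, σ_y = 342.0 → σ = 143 MPa, n = 2.39
  option Y: E = 71.12, α = 23.2, σ_y = 446.0 → σ = 99.2 MPa, n = 4.50
  option S: E = 108.7, α = 8.83, σ_y = 373.0 → σ = 57.7 MPa, n = 6.47
  option V: E = 11.33, α = 5.91, σ_y = 40.27 → σ = 4.02 MPa, n = 10.0
Smallest n: option U with n = 2.39.

option U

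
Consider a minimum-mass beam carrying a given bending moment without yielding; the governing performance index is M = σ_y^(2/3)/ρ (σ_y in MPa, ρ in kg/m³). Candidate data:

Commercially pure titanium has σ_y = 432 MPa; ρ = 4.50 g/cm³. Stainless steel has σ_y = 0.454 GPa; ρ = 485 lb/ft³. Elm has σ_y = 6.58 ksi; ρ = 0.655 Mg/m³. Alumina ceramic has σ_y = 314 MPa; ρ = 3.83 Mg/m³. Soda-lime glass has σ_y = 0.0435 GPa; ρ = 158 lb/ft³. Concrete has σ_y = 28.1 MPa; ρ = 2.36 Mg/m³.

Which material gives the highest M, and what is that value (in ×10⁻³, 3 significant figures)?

elm, M = 19.4×10⁻³

Normalizing units and computing the index:
  commercially pure titanium: σ_y = 432.0 MPa, ρ = 4500 kg/m³
  stainless steel: σ_y = 454.0 MPa, ρ = 7769 kg/m³
  elm: σ_y = 45.37 MPa, ρ = 655.0 kg/m³
  alumina ceramic: σ_y = 314.0 MPa, ρ = 3830 kg/m³
  soda-lime glass: σ_y = 43.50 MPa, ρ = 2531 kg/m³
  concrete: σ_y = 28.10 MPa, ρ = 2360 kg/m³
  elm: M = 19.4×10⁻³
  commercially pure titanium: M = 12.7×10⁻³
  alumina ceramic: M = 12.1×10⁻³
  stainless steel: M = 7.60×10⁻³
  soda-lime glass: M = 4.89×10⁻³
  concrete: M = 3.92×10⁻³
Elm has the largest M.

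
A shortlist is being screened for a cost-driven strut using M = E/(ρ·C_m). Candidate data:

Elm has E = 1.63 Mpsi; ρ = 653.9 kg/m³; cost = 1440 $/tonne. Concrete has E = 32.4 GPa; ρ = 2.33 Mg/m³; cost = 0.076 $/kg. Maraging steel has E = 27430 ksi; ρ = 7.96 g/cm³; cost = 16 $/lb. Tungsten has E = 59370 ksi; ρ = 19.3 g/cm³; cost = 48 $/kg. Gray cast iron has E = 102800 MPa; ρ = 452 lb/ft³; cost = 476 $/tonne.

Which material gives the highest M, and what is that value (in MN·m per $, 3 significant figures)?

concrete, M = 183 MN·m per $

Convert each candidate to consistent units, then evaluate M:
  elm: E = 11.24 GPa, ρ = 653.9 kg/m³, cost = 1.440 $/kg
  concrete: E = 32.40 GPa, ρ = 2330 kg/m³, cost = 0.07600 $/kg
  maraging steel: E = 189.1 GPa, ρ = 7960 kg/m³, cost = 35.27 $/kg
  tungsten: E = 409.3 GPa, ρ = 19300 kg/m³, cost = 48.00 $/kg
  gray cast iron: E = 102.8 GPa, ρ = 7240 kg/m³, cost = 0.4760 $/kg
  concrete: M = 183 MN·m per $
  gray cast iron: M = 29.8 MN·m per $
  elm: M = 11.9 MN·m per $
  maraging steel: M = 0.674 MN·m per $
  tungsten: M = 0.442 MN·m per $
Concrete ranks first.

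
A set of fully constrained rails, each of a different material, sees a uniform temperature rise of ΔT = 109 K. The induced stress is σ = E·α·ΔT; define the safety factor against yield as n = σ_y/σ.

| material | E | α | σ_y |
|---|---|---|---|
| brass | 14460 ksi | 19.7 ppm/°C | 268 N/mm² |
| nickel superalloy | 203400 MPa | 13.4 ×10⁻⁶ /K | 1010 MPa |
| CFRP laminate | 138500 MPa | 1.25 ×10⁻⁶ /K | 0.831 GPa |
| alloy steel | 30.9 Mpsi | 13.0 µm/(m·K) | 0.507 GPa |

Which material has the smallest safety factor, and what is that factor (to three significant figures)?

brass, n = 1.25

Per material, after unit conversion:
  brass: E = 99.70, α = 19.7, σ_y = 268.0 → σ = 214 MPa, n = 1.25
  nickel superalloy: E = 203.4, α = 13.4, σ_y = 1010 → σ = 297 MPa, n = 3.40
  CFRP laminate: E = 138.5, α = 1.25, σ_y = 831.0 → σ = 18.9 MPa, n = 44.0
  alloy steel: E = 213.0, α = 13.0, σ_y = 507.0 → σ = 302 MPa, n = 1.68
The minimum is brass at n = 1.25.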